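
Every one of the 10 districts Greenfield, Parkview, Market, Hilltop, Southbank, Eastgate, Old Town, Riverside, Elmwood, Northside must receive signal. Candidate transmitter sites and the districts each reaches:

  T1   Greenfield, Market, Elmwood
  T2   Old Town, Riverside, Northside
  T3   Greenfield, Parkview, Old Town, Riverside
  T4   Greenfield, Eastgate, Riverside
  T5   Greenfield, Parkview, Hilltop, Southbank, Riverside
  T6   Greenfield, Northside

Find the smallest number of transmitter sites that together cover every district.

T1, T2, T4, T5 together cover {Greenfield, Parkview, Market, Hilltop, Southbank, Eastgate, Old Town, Riverside, Elmwood, Northside} — every district.
No 3 of the 6 transmitter sites cover everything (all 20 triples fall short), so 4 is minimum.

4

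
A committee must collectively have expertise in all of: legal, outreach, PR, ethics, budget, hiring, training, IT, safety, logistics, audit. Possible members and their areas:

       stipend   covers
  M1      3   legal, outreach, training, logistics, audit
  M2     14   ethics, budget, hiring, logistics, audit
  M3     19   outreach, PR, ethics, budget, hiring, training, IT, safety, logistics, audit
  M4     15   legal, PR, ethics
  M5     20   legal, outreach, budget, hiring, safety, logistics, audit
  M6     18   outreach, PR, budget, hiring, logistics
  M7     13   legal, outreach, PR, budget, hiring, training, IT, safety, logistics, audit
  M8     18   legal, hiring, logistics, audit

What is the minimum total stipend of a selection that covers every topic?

M1, M3 cover every topic at stipend 3 + 19 = 22.
Any cover uses at least 2 members; among all covering selections none totals below 22.
Greedy by coverage-per-stipend would pick M1, M7, M2 for 30 — worse than the optimum 22.

22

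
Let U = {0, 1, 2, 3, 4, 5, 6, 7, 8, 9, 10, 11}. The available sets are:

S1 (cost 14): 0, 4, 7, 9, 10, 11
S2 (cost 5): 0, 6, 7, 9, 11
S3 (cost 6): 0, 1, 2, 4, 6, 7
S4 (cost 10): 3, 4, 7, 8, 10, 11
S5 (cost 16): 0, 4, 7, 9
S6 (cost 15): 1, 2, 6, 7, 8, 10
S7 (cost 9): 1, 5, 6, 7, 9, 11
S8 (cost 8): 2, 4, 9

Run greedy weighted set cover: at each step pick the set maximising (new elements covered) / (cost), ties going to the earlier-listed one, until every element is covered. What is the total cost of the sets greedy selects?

Pick 1: S2 adds 5 new (0, 6, 7, 9, 11) at cost 5 (ratio 5/5).
Pick 2: S3 adds 3 new (1, 2, 4) at cost 6 (ratio 3/6).
Pick 3: S4 adds 3 new (3, 8, 10) at cost 10 (ratio 3/10).
Pick 4: S7 adds 1 new (5) at cost 9 (ratio 1/9).
Greedy total cost: 5 + 6 + 10 + 9 = 30. (The true optimum is 25, so greedy overshoots here.)

30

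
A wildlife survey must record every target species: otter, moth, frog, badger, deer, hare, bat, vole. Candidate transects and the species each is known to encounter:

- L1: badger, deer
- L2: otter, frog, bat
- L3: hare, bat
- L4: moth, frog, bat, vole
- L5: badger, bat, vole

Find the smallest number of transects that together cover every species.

L1, L2, L3, L4 together cover {otter, moth, frog, badger, deer, hare, bat, vole} — every species.
No 3 of the 5 transects cover everything (all 10 triples fall short), so 4 is minimum.

4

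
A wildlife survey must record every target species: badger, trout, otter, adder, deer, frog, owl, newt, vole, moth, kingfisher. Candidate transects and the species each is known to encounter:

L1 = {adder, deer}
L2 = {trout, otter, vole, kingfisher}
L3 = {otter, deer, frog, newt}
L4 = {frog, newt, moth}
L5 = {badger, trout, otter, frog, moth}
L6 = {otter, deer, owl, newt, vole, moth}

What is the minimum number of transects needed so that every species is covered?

4

L1, L2, L5, L6 together cover {badger, trout, otter, adder, deer, frog, owl, newt, vole, moth, kingfisher} — every species.
No 3 of the 6 transects cover everything (all 20 triples fall short), so 4 is minimum.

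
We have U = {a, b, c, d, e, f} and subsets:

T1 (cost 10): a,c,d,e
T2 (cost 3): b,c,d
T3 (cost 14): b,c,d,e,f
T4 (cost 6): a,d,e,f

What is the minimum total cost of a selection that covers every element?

9

T2, T4 cover every element at cost 3 + 6 = 9.
Any cover uses at least 2 sets; among all covering selections none totals below 9.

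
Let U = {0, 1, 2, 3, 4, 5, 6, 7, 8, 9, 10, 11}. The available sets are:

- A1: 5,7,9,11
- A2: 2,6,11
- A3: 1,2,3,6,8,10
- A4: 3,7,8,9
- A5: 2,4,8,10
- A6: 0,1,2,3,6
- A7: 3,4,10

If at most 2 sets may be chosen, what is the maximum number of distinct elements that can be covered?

Choosing A1, A3 covers {1, 2, 3, 5, 6, 7, 8, 9, 10, 11} — 10 elements.
No choice of 2 sets does better; here 0, 4 are left uncovered.

10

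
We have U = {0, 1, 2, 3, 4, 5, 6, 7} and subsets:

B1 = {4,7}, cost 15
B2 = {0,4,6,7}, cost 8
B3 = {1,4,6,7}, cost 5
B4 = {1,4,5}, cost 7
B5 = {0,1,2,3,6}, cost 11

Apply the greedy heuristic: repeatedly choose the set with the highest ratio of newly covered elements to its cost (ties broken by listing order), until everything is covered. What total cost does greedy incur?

23

Pick 1: B3 adds 4 new (1, 4, 6, 7) at cost 5 (ratio 4/5).
Pick 2: B5 adds 3 new (0, 2, 3) at cost 11 (ratio 3/11).
Pick 3: B4 adds 1 new (5) at cost 7 (ratio 1/7).
Greedy total cost: 5 + 11 + 7 = 23.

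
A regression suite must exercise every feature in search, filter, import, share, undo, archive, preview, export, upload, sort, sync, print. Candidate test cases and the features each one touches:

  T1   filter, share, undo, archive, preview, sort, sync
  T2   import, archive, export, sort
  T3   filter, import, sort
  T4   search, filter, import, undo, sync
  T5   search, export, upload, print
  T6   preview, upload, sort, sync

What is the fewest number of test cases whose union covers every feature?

3

T1, T2, T5 together cover {search, filter, import, share, undo, archive, preview, export, upload, sort, sync, print} — every feature.
No 2 of the 6 test cases cover everything (all 15 pairs fall short), so 3 is minimum.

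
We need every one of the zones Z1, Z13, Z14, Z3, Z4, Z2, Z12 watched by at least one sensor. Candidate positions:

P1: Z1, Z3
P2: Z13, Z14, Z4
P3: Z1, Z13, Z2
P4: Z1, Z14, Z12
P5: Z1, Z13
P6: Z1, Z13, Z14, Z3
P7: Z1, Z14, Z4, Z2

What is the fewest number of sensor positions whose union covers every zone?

3

P4, P6, P7 together cover {Z1, Z13, Z14, Z3, Z4, Z2, Z12} — every zone.
No 2 of the 7 sensor positions cover everything (all 21 pairs fall short), so 3 is minimum.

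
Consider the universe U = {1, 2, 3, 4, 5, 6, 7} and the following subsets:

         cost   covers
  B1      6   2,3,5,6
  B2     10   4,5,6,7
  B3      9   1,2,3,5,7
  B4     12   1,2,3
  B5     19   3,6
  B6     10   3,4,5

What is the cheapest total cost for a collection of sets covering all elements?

19

B2, B3 cover every element at cost 10 + 9 = 19.
Any cover uses at least 2 sets; among all covering selections none totals below 19.
Greedy by coverage-per-cost would pick B1, B3, B2 for 25 — worse than the optimum 19.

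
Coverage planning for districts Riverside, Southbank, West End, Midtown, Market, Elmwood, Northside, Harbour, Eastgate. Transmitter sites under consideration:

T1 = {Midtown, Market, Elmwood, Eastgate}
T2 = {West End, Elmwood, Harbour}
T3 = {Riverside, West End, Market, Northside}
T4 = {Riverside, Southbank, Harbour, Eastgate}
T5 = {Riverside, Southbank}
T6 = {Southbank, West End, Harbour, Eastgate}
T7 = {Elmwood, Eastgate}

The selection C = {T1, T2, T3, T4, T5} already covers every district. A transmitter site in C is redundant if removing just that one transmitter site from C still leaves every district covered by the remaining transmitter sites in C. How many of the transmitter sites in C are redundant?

3

Drop T1: Midtown uncovered — not redundant.
Drop T2: the rest still cover every district — redundant.
Drop T3: Northside uncovered — not redundant.
Drop T4: the rest still cover every district — redundant.
Drop T5: the rest still cover every district — redundant.
3 redundant: T2, T4, T5.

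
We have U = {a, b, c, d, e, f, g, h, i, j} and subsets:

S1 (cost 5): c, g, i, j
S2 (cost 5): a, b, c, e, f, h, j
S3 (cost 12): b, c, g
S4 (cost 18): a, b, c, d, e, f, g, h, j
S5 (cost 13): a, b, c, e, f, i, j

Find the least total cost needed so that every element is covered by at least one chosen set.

23

S1, S4 cover every element at cost 5 + 18 = 23.
Any cover uses at least 2 sets; among all covering selections none totals below 23.
Greedy by coverage-per-cost would pick S2, S1, S4 for 28 — worse than the optimum 23.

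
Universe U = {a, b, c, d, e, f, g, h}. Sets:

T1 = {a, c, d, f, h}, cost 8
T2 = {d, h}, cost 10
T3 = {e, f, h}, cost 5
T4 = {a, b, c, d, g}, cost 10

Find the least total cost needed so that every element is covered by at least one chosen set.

T3, T4 cover every element at cost 5 + 10 = 15.
Any cover uses at least 2 sets; among all covering selections none totals below 15.

15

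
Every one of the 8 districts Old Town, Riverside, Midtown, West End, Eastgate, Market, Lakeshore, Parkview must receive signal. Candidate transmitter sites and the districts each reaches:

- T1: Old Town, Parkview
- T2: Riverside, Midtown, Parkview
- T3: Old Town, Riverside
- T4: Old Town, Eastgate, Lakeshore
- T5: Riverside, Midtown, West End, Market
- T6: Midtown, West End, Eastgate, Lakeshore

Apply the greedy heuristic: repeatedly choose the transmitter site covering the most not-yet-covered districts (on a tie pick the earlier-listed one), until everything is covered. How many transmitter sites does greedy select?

3

Pick 1: T5 covers 4 new districts (Riverside, Midtown, West End, Market).
Pick 2: T4 covers 3 new districts (Old Town, Eastgate, Lakeshore).
Pick 3: T1 covers 1 new districts (Parkview).
Greedy uses 3 transmitter sites.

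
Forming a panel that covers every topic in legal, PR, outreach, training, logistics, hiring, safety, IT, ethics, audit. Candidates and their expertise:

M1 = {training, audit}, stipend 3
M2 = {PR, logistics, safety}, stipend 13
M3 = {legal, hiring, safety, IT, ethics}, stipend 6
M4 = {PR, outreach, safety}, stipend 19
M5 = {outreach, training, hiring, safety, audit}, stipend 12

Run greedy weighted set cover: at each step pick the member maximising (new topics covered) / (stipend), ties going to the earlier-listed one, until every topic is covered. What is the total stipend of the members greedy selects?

34

Pick 1: M3 adds 5 new (legal, hiring, safety, IT, ethics) at stipend 6 (ratio 5/6).
Pick 2: M1 adds 2 new (training, audit) at stipend 3 (ratio 2/3).
Pick 3: M2 adds 2 new (PR, logistics) at stipend 13 (ratio 2/13).
Pick 4: M5 adds 1 new (outreach) at stipend 12 (ratio 1/12).
Greedy total stipend: 6 + 3 + 13 + 12 = 34. (The true optimum is 31, so greedy overshoots here.)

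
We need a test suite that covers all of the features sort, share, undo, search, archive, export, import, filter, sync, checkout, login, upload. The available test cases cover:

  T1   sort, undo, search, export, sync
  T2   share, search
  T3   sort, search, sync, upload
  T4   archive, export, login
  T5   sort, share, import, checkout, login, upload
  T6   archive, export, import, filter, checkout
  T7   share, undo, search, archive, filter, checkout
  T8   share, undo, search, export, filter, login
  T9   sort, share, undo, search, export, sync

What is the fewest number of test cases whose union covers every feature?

T1, T5, T6 together cover {sort, share, undo, search, archive, export, import, filter, sync, checkout, login, upload} — every feature.
No 2 of the 9 test cases cover everything (all 36 pairs fall short), so 3 is minimum.

3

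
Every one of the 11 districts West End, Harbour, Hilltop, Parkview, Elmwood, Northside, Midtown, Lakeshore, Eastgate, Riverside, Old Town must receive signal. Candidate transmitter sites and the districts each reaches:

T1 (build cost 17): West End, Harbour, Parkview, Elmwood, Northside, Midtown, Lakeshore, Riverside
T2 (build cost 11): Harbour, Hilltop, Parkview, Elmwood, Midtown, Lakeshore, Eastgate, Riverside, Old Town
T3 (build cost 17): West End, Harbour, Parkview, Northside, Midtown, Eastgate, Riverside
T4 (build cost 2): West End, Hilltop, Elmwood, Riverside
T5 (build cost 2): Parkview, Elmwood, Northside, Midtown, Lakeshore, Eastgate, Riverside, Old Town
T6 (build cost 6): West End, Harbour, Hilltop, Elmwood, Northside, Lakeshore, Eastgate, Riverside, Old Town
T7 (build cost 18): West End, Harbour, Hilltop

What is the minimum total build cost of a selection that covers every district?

8

T5, T6 cover every district at build cost 2 + 6 = 8.
Any cover uses at least 2 transmitter sites; among all covering selections none totals below 8.
Greedy by coverage-per-build cost would pick T5, T4, T6 for 10 — worse than the optimum 8.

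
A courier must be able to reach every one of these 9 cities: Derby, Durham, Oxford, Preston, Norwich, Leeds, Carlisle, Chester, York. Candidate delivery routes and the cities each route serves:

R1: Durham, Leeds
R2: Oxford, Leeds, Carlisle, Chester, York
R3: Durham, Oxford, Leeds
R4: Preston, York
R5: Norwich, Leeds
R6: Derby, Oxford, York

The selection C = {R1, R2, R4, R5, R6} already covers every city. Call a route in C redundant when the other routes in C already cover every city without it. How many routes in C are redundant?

0

Drop R1: Durham uncovered — not redundant.
Drop R2: Carlisle, Chester uncovered — not redundant.
Drop R4: Preston uncovered — not redundant.
Drop R5: Norwich uncovered — not redundant.
Drop R6: Derby uncovered — not redundant.
None of the routes in C is redundant.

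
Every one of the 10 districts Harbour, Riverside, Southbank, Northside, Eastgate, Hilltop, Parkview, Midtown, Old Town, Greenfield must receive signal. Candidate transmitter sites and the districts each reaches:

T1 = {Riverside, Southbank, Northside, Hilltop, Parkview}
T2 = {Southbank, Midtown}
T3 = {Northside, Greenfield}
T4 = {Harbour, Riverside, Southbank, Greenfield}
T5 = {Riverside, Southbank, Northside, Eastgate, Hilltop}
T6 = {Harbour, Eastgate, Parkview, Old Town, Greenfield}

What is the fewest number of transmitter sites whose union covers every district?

3

T1, T2, T6 together cover {Harbour, Riverside, Southbank, Northside, Eastgate, Hilltop, Parkview, Midtown, Old Town, Greenfield} — every district.
No 2 of the 6 transmitter sites cover everything (all 15 pairs fall short), so 3 is minimum.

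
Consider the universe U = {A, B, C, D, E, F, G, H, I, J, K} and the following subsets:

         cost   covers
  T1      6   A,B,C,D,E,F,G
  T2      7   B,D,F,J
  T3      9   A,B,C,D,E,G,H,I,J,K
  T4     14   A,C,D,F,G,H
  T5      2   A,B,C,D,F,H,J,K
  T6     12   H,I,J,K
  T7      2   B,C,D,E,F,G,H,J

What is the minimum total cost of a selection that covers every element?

T3, T5 cover every element at cost 9 + 2 = 11.
Any cover uses at least 2 sets; among all covering selections none totals below 11.
Greedy by coverage-per-cost would pick T5, T7, T3 for 13 — worse than the optimum 11.

11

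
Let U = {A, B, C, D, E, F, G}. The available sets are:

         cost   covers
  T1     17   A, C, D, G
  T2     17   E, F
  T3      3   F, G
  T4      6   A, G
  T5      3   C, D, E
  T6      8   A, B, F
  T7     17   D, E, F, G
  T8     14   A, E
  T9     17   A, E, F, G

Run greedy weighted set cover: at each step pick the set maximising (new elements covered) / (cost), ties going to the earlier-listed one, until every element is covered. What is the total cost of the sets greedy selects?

Pick 1: T5 adds 3 new (C, D, E) at cost 3 (ratio 3/3).
Pick 2: T3 adds 2 new (F, G) at cost 3 (ratio 2/3).
Pick 3: T6 adds 2 new (A, B) at cost 8 (ratio 2/8).
Greedy total cost: 3 + 3 + 8 = 14.

14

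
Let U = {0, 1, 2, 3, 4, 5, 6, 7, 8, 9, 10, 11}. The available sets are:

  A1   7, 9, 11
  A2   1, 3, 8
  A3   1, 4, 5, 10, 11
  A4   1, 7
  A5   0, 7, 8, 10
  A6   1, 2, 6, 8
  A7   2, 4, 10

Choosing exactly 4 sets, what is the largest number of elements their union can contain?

Choosing A1, A2, A3, A6 covers {1, 2, 3, 4, 5, 6, 7, 8, 9, 10, 11} — 11 elements.
No choice of 4 sets does better; here 0 is left uncovered.

11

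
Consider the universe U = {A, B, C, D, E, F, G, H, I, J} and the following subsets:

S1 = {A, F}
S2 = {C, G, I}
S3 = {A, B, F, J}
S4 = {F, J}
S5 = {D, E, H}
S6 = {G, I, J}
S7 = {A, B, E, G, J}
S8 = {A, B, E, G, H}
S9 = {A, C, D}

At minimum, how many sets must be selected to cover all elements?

S2, S3, S5 together cover {A, B, C, D, E, F, G, H, I, J} — every element.
No 2 of the 9 sets cover everything (all 36 pairs fall short), so 3 is minimum.
Greedy (largest uncovered first) would take S7, S2, S5, S1 — 4 sets — but 3 suffice.

3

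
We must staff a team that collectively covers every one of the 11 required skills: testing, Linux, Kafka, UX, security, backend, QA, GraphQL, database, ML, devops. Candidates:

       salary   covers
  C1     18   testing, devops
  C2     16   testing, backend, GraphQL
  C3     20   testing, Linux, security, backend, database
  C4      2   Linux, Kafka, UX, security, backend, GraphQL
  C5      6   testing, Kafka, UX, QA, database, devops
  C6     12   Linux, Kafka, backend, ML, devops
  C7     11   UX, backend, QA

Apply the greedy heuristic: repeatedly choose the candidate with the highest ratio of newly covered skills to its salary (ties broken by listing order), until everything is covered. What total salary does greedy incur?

20

Pick 1: C4 adds 6 new (Linux, Kafka, UX, security, backend, GraphQL) at salary 2 (ratio 6/2).
Pick 2: C5 adds 4 new (testing, QA, database, devops) at salary 6 (ratio 4/6).
Pick 3: C6 adds 1 new (ML) at salary 12 (ratio 1/12).
Greedy total salary: 2 + 6 + 12 = 20.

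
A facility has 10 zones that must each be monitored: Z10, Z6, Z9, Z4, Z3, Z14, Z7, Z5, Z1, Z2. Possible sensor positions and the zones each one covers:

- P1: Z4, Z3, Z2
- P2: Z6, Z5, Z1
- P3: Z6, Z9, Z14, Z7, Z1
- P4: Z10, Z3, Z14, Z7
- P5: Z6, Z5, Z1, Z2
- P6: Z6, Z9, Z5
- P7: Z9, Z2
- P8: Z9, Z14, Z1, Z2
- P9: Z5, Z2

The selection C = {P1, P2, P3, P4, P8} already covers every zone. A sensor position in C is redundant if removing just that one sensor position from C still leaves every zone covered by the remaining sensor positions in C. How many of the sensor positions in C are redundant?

2

Drop P1: Z4 uncovered — not redundant.
Drop P2: Z5 uncovered — not redundant.
Drop P3: the rest still cover every zone — redundant.
Drop P4: Z10 uncovered — not redundant.
Drop P8: the rest still cover every zone — redundant.
2 redundant: P3, P8.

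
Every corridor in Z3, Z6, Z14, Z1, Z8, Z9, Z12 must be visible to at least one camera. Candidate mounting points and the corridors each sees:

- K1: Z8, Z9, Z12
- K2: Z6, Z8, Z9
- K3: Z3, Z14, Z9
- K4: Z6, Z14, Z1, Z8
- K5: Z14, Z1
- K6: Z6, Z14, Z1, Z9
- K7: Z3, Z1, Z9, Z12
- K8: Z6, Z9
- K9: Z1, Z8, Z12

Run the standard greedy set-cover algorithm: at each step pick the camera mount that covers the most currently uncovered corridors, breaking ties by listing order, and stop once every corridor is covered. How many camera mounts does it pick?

Pick 1: K4 covers 4 new corridors (Z6, Z14, Z1, Z8).
Pick 2: K7 covers 3 new corridors (Z3, Z9, Z12).
Greedy uses 2 camera mounts.

2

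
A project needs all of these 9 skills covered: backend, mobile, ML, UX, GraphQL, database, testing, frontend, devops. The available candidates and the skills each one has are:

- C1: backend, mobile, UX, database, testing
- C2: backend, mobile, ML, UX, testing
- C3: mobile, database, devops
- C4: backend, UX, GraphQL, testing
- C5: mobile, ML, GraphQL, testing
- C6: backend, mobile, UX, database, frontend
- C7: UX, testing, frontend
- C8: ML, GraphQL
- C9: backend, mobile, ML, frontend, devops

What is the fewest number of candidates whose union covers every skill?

C1, C4, C9 together cover {backend, mobile, ML, UX, GraphQL, database, testing, frontend, devops} — every skill.
No 2 of the 9 candidates cover everything (all 36 pairs fall short), so 3 is minimum.

3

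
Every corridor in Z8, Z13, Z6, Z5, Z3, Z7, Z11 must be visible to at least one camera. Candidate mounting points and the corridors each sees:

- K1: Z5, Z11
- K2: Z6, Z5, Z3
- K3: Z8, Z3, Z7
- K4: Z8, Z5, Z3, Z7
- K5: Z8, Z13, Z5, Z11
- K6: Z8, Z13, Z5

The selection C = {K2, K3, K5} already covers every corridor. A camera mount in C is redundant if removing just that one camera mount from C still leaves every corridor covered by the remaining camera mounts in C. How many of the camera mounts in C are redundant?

0

Drop K2: Z6 uncovered — not redundant.
Drop K3: Z7 uncovered — not redundant.
Drop K5: Z13, Z11 uncovered — not redundant.
None of the camera mounts in C is redundant.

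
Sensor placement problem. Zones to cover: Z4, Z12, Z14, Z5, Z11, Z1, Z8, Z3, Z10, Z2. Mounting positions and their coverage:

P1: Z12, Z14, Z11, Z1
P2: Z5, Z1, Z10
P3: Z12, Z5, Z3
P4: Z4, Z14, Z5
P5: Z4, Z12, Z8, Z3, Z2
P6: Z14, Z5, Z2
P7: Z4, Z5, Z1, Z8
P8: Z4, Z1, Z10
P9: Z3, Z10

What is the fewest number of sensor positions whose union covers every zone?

3

P1, P2, P5 together cover {Z4, Z12, Z14, Z5, Z11, Z1, Z8, Z3, Z10, Z2} — every zone.
No 2 of the 9 sensor positions cover everything (all 36 pairs fall short), so 3 is minimum.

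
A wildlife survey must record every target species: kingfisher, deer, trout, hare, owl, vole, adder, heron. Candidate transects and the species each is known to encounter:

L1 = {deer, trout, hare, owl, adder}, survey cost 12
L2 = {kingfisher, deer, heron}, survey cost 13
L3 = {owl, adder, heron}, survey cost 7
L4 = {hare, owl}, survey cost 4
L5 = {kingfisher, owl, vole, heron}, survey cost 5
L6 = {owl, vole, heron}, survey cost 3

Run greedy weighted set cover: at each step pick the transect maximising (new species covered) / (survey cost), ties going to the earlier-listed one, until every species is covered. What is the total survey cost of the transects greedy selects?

20

Pick 1: L6 adds 3 new (owl, vole, heron) at survey cost 3 (ratio 3/3).
Pick 2: L1 adds 4 new (deer, trout, hare, adder) at survey cost 12 (ratio 4/12).
Pick 3: L5 adds 1 new (kingfisher) at survey cost 5 (ratio 1/5).
Greedy total survey cost: 3 + 12 + 5 = 20. (The true optimum is 17, so greedy overshoots here.)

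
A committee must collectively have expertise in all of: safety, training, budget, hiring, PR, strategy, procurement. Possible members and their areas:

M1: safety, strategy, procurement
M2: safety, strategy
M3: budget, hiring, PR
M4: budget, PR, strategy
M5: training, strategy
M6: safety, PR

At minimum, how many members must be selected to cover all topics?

M1, M3, M5 together cover {safety, training, budget, hiring, PR, strategy, procurement} — every topic.
No 2 of the 6 members cover everything (all 15 pairs fall short), so 3 is minimum.

3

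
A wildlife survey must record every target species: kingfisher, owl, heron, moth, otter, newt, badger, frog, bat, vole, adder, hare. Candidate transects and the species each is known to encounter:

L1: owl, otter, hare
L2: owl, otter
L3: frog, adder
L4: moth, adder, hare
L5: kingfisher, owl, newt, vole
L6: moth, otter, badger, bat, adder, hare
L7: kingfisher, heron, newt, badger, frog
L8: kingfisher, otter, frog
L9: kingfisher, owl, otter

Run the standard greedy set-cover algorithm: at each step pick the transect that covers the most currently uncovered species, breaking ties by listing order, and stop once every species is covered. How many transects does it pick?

Pick 1: L6 covers 6 new species (moth, otter, badger, bat, adder, hare).
Pick 2: L5 covers 4 new species (kingfisher, owl, newt, vole).
Pick 3: L7 covers 2 new species (heron, frog).
Greedy uses 3 transects.

3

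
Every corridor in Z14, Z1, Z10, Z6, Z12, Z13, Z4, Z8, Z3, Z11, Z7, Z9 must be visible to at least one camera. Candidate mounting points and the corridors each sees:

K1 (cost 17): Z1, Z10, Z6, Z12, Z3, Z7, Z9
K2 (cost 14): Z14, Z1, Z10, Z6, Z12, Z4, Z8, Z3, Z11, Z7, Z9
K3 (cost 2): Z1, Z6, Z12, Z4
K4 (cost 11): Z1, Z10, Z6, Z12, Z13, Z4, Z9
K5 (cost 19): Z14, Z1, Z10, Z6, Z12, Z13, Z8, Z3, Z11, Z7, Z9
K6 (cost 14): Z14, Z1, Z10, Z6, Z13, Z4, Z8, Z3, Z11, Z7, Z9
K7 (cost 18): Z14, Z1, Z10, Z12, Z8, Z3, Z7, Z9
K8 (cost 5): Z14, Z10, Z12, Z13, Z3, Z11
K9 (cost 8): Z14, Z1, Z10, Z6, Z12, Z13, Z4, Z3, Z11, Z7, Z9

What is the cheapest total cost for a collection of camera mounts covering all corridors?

K3, K6 cover every corridor at cost 2 + 14 = 16.
Any cover uses at least 2 camera mounts; among all covering selections none totals below 16.
Greedy by coverage-per-cost would pick K3, K8, K9, K2 for 29 — worse than the optimum 16.

16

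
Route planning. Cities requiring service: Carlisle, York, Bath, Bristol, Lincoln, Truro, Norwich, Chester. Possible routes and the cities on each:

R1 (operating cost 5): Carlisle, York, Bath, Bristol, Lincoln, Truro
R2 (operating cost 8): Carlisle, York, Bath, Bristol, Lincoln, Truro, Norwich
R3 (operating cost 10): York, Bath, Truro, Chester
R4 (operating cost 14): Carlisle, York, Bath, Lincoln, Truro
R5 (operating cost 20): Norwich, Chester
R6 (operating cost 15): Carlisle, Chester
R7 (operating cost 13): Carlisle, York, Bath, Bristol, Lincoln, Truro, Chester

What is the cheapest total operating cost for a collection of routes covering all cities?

R2, R3 cover every city at operating cost 8 + 10 = 18.
Any cover uses at least 2 routes; among all covering selections none totals below 18.

18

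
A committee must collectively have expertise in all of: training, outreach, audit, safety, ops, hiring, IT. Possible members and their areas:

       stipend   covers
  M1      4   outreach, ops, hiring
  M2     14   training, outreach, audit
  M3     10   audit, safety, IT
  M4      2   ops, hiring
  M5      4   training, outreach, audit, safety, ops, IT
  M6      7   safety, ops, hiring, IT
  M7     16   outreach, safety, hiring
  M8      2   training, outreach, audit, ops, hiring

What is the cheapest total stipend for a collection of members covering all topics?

M4, M5 cover every topic at stipend 2 + 4 = 6.
Any cover uses at least 2 members; among all covering selections none totals below 6.

6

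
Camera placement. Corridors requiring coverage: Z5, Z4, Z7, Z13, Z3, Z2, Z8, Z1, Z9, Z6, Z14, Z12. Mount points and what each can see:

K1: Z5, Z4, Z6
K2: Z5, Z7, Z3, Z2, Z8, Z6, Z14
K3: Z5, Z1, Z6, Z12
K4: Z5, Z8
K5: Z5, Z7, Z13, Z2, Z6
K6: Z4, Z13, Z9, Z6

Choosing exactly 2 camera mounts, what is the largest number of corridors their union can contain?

Choosing K2, K6 covers {Z5, Z4, Z7, Z13, Z3, Z2, Z8, Z9, Z6, Z14} — 10 corridors.
No choice of 2 camera mounts does better; here Z1, Z12 are left uncovered.

10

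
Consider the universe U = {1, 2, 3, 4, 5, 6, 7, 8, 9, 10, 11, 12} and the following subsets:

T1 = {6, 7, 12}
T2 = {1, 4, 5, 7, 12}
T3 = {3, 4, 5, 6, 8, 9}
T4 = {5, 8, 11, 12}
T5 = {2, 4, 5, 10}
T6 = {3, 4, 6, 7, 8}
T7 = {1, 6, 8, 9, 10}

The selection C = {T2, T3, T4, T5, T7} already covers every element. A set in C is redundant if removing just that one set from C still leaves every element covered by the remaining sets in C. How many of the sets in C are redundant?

1

Drop T2: 7 uncovered — not redundant.
Drop T3: 3 uncovered — not redundant.
Drop T4: 11 uncovered — not redundant.
Drop T5: 2 uncovered — not redundant.
Drop T7: the rest still cover every element — redundant.
1 redundant: T7.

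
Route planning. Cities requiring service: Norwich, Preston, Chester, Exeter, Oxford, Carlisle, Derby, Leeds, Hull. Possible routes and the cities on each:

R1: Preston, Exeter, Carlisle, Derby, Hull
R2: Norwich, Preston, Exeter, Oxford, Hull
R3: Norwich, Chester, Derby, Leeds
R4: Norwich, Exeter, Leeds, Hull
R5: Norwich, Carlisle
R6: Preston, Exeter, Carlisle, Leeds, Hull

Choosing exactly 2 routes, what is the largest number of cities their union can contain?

Choosing R1, R3 covers {Norwich, Preston, Chester, Exeter, Carlisle, Derby, Leeds, Hull} — 8 cities.
No choice of 2 routes does better; here Oxford is left uncovered.

8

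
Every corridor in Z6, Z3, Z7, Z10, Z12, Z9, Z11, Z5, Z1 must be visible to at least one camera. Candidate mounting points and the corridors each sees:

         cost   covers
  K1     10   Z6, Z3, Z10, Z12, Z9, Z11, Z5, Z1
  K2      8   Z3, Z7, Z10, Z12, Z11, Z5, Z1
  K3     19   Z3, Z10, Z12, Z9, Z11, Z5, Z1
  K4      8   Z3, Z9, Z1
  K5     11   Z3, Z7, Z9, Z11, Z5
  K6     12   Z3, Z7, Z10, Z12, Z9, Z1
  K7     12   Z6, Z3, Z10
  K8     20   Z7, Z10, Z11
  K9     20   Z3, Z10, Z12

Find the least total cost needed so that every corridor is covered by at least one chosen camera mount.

18

K1, K2 cover every corridor at cost 10 + 8 = 18.
Any cover uses at least 2 camera mounts; among all covering selections none totals below 18.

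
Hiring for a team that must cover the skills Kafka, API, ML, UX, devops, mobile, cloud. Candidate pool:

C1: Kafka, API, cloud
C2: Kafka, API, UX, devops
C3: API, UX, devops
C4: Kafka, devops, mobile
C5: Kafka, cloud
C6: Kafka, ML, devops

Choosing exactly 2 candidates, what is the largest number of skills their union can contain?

5

Choosing C1, C2 covers {Kafka, API, UX, devops, cloud} — 5 skills.
No choice of 2 candidates does better; here ML, mobile are left uncovered.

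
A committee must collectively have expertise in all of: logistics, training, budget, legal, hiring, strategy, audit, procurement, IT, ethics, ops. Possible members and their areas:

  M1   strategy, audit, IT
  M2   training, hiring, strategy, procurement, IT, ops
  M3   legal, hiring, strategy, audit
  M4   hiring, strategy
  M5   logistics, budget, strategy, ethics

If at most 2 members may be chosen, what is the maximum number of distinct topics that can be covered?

9

Choosing M2, M5 covers {logistics, training, budget, hiring, strategy, procurement, IT, ethics, ops} — 9 topics.
No choice of 2 members does better; here legal, audit are left uncovered.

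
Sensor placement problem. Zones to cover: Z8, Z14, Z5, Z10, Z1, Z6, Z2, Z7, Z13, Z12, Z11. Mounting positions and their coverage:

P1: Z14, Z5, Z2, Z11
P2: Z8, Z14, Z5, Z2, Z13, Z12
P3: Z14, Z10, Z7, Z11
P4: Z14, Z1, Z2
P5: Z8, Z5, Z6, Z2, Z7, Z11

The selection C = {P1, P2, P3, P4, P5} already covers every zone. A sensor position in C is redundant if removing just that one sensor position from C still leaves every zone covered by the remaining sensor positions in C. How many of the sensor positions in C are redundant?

1

Drop P1: the rest still cover every zone — redundant.
Drop P2: Z13, Z12 uncovered — not redundant.
Drop P3: Z10 uncovered — not redundant.
Drop P4: Z1 uncovered — not redundant.
Drop P5: Z6 uncovered — not redundant.
1 redundant: P1.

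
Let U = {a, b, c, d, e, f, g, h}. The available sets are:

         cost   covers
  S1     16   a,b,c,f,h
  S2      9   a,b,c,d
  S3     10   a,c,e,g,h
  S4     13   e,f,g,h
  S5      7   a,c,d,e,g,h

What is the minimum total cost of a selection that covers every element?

S2, S4 cover every element at cost 9 + 13 = 22.
Any cover uses at least 2 sets; among all covering selections none totals below 22.

22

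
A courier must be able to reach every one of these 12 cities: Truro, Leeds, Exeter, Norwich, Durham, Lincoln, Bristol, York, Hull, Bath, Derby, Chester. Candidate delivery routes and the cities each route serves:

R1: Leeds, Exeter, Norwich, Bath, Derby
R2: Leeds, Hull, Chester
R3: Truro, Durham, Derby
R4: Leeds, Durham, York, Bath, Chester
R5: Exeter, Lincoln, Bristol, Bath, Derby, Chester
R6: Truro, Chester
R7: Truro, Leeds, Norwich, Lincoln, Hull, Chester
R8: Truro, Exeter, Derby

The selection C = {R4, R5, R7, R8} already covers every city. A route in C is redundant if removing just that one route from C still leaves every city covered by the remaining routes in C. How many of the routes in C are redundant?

1

Drop R4: Durham, York uncovered — not redundant.
Drop R5: Bristol uncovered — not redundant.
Drop R7: Norwich, Hull uncovered — not redundant.
Drop R8: the rest still cover every city — redundant.
1 redundant: R8.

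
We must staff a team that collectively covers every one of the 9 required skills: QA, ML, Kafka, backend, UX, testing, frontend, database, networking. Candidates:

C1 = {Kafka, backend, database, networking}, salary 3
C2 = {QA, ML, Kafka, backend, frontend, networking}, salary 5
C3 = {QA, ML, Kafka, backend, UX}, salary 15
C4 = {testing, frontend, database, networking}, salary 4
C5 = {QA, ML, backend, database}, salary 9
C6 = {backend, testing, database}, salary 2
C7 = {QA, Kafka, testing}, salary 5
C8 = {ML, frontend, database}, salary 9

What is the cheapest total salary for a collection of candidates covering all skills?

19

C3, C4 cover every skill at salary 15 + 4 = 19.
Any cover uses at least 2 candidates; among all covering selections none totals below 19.
Greedy by coverage-per-salary would pick C6, C2, C3 for 22 — worse than the optimum 19.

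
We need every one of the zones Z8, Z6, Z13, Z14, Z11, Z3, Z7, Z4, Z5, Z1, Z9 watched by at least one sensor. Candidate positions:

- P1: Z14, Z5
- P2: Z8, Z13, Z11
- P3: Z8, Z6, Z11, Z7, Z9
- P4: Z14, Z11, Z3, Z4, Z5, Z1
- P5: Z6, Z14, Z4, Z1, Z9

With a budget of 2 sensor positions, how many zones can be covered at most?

10

Choosing P3, P4 covers {Z8, Z6, Z14, Z11, Z3, Z7, Z4, Z5, Z1, Z9} — 10 zones.
No choice of 2 sensor positions does better; here Z13 is left uncovered.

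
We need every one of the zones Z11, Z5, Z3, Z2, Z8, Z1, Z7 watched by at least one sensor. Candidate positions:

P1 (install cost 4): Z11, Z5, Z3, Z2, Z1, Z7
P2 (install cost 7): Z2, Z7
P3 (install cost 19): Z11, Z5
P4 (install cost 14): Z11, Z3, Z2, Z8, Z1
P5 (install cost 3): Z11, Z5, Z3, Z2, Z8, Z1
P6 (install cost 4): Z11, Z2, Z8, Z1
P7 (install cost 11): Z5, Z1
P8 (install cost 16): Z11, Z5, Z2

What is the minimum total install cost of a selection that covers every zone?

P1, P5 cover every zone at install cost 4 + 3 = 7.
Any cover uses at least 2 sensor positions; among all covering selections none totals below 7.

7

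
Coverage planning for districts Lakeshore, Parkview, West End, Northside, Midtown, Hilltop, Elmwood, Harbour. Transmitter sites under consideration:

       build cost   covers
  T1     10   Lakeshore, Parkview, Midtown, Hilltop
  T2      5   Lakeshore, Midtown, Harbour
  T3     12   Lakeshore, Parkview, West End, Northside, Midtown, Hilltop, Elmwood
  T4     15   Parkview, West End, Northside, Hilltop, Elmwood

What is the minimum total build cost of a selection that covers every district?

17

T2, T3 cover every district at build cost 5 + 12 = 17.
Any cover uses at least 2 transmitter sites; among all covering selections none totals below 17.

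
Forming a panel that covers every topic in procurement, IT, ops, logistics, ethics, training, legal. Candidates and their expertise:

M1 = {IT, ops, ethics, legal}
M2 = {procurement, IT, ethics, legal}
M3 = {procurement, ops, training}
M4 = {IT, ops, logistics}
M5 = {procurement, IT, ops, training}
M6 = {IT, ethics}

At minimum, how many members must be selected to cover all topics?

3

M1, M3, M4 together cover {procurement, IT, ops, logistics, ethics, training, legal} — every topic.
No 2 of the 6 members cover everything (all 15 pairs fall short), so 3 is minimum.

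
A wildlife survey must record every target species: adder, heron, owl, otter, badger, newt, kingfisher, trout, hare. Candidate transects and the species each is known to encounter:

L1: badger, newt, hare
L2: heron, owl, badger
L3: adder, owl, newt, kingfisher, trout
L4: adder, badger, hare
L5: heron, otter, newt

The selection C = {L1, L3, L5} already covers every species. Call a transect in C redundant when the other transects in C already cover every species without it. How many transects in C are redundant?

Drop L1: badger, hare uncovered — not redundant.
Drop L3: adder, owl, kingfisher, trout uncovered — not redundant.
Drop L5: heron, otter uncovered — not redundant.
None of the transects in C is redundant.

0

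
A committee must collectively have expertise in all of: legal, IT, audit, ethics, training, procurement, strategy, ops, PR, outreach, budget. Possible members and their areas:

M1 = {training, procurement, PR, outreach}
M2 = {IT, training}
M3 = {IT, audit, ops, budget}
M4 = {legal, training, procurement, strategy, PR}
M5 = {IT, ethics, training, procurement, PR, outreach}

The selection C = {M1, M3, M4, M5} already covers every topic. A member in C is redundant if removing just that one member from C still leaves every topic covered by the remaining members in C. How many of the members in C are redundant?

Drop M1: the rest still cover every topic — redundant.
Drop M3: audit, ops, budget uncovered — not redundant.
Drop M4: legal, strategy uncovered — not redundant.
Drop M5: ethics uncovered — not redundant.
1 redundant: M1.

1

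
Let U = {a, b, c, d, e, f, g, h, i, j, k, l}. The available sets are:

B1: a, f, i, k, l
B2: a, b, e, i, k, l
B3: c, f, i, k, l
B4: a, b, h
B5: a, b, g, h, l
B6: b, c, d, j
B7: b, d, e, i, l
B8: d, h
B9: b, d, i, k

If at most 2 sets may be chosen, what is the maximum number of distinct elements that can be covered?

Choosing B1, B6 covers {a, b, c, d, f, i, j, k, l} — 9 elements.
No choice of 2 sets does better; here e, g, h are left uncovered.

9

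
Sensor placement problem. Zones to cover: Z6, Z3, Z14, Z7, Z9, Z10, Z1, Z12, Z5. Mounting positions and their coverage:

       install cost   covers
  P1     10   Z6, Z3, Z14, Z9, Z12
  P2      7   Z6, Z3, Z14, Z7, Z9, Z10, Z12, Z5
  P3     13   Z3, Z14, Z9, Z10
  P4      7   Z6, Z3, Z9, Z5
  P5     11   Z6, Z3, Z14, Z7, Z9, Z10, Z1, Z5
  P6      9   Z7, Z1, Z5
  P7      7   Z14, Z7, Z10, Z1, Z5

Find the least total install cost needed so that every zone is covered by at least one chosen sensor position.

14

P2, P7 cover every zone at install cost 7 + 7 = 14.
Any cover uses at least 2 sensor positions; among all covering selections none totals below 14.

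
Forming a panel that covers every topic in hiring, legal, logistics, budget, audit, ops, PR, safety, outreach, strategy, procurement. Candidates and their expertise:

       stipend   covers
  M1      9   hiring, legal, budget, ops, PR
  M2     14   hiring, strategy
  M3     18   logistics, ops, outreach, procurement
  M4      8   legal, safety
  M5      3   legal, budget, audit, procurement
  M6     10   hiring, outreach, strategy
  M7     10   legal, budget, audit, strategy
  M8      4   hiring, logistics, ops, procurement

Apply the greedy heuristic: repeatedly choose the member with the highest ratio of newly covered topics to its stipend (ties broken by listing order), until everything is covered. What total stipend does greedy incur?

Pick 1: M5 adds 4 new (legal, budget, audit, procurement) at stipend 3 (ratio 4/3).
Pick 2: M8 adds 3 new (hiring, logistics, ops) at stipend 4 (ratio 3/4).
Pick 3: M6 adds 2 new (outreach, strategy) at stipend 10 (ratio 2/10).
Pick 4: M4 adds 1 new (safety) at stipend 8 (ratio 1/8).
Pick 5: M1 adds 1 new (PR) at stipend 9 (ratio 1/9).
Greedy total stipend: 3 + 4 + 10 + 8 + 9 = 34.

34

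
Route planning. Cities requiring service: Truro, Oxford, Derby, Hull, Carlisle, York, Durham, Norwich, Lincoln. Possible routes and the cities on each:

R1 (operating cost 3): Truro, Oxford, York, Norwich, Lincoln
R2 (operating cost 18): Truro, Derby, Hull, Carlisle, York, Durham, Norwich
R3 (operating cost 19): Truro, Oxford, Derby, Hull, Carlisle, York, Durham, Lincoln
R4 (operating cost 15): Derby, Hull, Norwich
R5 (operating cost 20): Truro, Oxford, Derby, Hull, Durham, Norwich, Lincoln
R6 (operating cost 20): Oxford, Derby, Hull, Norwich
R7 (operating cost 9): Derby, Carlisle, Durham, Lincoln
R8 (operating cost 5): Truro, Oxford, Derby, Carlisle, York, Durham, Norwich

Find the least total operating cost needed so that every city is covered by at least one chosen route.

21

R1, R2 cover every city at operating cost 3 + 18 = 21.
Any cover uses at least 2 routes; among all covering selections none totals below 21.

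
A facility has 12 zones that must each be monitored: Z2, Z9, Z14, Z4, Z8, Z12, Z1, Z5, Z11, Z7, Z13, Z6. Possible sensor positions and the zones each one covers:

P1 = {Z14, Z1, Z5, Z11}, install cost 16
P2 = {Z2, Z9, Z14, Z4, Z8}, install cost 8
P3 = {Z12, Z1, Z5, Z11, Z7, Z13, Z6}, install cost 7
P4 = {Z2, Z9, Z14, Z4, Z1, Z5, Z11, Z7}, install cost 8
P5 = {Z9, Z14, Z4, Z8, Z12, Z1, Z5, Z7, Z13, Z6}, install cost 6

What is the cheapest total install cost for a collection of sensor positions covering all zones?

P4, P5 cover every zone at install cost 8 + 6 = 14.
Any cover uses at least 2 sensor positions; among all covering selections none totals below 14.

14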